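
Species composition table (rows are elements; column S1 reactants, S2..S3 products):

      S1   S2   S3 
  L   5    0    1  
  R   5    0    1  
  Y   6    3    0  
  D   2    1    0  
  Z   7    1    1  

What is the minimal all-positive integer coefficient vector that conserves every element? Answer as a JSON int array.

L: 1·5 = 5 | 2·0+5·1 = 5
R: 1·5 = 5 | 2·0+5·1 = 5
Y: 1·6 = 6 | 2·3+5·0 = 6
D: 1·2 = 2 | 2·1+5·0 = 2
Z: 1·7 = 7 | 2·1+5·1 = 7
gcd(1,2,5) = 1

Coefficients: [1, 2, 5]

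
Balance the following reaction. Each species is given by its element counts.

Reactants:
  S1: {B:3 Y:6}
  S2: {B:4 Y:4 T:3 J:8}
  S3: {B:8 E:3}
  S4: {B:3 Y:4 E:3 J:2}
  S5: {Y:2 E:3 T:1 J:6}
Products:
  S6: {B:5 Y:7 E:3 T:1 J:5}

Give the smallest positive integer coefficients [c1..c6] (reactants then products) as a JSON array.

B: 4·3+1·4+1·8+2·3+3·0 = 30 | 6·5 = 30
Y: 4·6+1·4+1·0+2·4+3·2 = 42 | 6·7 = 42
E: 4·0+1·0+1·3+2·3+3·3 = 18 | 6·3 = 18
T: 4·0+1·3+1·0+2·0+3·1 = 6 | 6·1 = 6
J: 4·0+1·8+1·0+2·2+3·6 = 30 | 6·5 = 30
gcd(4,1,1,2,3,6) = 1

Coefficients: [4, 1, 1, 2, 3, 6]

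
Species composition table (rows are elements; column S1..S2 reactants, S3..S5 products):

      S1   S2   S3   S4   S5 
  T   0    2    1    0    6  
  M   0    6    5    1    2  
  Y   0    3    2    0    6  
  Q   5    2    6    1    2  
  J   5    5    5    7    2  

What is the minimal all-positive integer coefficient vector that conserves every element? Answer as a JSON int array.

T: 6·0+6·2 = 12 | 6·1+4·0+1·6 = 12
M: 6·0+6·6 = 36 | 6·5+4·1+1·2 = 36
Y: 6·0+6·3 = 18 | 6·2+4·0+1·6 = 18
Q: 6·5+6·2 = 42 | 6·6+4·1+1·2 = 42
J: 6·5+6·5 = 60 | 6·5+4·7+1·2 = 60
gcd(6,6,6,4,1) = 1

Coefficients: [6, 6, 6, 4, 1]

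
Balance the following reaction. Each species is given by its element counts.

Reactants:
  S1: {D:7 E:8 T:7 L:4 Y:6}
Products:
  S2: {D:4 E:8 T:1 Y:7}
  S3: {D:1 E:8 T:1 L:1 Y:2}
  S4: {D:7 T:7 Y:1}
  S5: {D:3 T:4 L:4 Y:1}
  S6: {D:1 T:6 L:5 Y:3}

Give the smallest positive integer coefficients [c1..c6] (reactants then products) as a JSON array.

D: 6·7 = 42 | 3·4+3·1+2·7+4·3+1·1 = 42
E: 6·8 = 48 | 3·8+3·8+2·0+4·0+1·0 = 48
T: 6·7 = 42 | 3·1+3·1+2·7+4·4+1·6 = 42
L: 6·4 = 24 | 3·0+3·1+2·0+4·4+1·5 = 24
Y: 6·6 = 36 | 3·7+3·2+2·1+4·1+1·3 = 36
gcd(6,3,3,2,4,1) = 1

Coefficients: [6, 3, 3, 2, 4, 1]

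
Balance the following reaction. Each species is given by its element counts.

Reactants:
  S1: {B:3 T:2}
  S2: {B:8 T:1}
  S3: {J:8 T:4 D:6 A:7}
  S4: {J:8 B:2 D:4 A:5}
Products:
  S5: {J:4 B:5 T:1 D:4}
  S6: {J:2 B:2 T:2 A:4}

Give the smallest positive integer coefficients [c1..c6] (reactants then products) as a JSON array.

J: 3·0+3·0+2·8+2·8 = 32 | 5·4+6·2 = 32
B: 3·3+3·8+2·0+2·2 = 37 | 5·5+6·2 = 37
T: 3·2+3·1+2·4+2·0 = 17 | 5·1+6·2 = 17
D: 3·0+3·0+2·6+2·4 = 20 | 5·4+6·0 = 20
A: 3·0+3·0+2·7+2·5 = 24 | 5·0+6·4 = 24
gcd(3,3,2,2,5,6) = 1

Coefficients: [3, 3, 2, 2, 5, 6]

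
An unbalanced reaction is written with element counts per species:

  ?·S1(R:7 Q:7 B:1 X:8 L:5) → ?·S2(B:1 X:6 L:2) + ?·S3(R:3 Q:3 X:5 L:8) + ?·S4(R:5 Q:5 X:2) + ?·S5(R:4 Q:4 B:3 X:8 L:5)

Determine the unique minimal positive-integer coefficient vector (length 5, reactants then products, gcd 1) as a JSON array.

R: 5·7 = 35 | 2·0+2·3+5·5+1·4 = 35
Q: 5·7 = 35 | 2·0+2·3+5·5+1·4 = 35
B: 5·1 = 5 | 2·1+2·0+5·0+1·3 = 5
X: 5·8 = 40 | 2·6+2·5+5·2+1·8 = 40
L: 5·5 = 25 | 2·2+2·8+5·0+1·5 = 25
gcd(5,2,2,5,1) = 1

Coefficients: [5, 2, 2, 5, 1]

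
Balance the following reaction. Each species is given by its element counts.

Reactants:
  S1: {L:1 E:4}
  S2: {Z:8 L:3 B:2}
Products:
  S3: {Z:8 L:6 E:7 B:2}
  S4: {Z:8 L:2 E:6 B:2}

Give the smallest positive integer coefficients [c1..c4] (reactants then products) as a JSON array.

Z: 5·0+3·8 = 24 | 2·8+1·8 = 24
L: 5·1+3·3 = 14 | 2·6+1·2 = 14
E: 5·4+3·0 = 20 | 2·7+1·6 = 20
B: 5·0+3·2 = 6 | 2·2+1·2 = 6
gcd(5,3,2,1) = 1

Coefficients: [5, 3, 2, 1]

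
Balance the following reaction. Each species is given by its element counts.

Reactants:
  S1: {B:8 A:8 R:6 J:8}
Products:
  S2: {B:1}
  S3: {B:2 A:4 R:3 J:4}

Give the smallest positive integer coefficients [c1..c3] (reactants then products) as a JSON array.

Coefficients: [1, 4, 2]

B: 1·8 = 8 | 4·1+2·2 = 8
A: 1·8 = 8 | 4·0+2·4 = 8
R: 1·6 = 6 | 4·0+2·3 = 6
J: 1·8 = 8 | 4·0+2·4 = 8
gcd(1,4,2) = 1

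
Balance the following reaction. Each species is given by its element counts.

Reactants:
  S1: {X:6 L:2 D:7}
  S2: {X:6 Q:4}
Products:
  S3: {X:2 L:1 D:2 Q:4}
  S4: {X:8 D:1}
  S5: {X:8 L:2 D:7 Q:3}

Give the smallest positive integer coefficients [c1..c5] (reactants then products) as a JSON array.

X: 5·6+5·6 = 60 | 2·2+3·8+4·8 = 60
L: 5·2+5·0 = 10 | 2·1+3·0+4·2 = 10
D: 5·7+5·0 = 35 | 2·2+3·1+4·7 = 35
Q: 5·0+5·4 = 20 | 2·4+3·0+4·3 = 20
gcd(5,5,2,3,4) = 1

Coefficients: [5, 5, 2, 3, 4]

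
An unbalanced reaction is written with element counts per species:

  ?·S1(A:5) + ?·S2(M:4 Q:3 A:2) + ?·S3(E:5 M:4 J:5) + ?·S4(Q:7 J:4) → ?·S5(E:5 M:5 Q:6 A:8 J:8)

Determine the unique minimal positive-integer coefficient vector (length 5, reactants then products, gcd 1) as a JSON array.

E: 6·0+1·0+4·5+3·0 = 20 | 4·5 = 20
M: 6·0+1·4+4·4+3·0 = 20 | 4·5 = 20
Q: 6·0+1·3+4·0+3·7 = 24 | 4·6 = 24
A: 6·5+1·2+4·0+3·0 = 32 | 4·8 = 32
J: 6·0+1·0+4·5+3·4 = 32 | 4·8 = 32
gcd(6,1,4,3,4) = 1

Coefficients: [6, 1, 4, 3, 4]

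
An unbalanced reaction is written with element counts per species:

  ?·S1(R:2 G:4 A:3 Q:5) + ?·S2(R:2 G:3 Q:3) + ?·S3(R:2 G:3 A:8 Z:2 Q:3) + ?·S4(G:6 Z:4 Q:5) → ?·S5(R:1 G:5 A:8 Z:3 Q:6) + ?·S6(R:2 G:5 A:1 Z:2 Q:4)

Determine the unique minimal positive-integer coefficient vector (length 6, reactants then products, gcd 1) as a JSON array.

R: 1·2+1·2+2·2+2·0 = 8 | 2·1+3·2 = 8
G: 1·4+1·3+2·3+2·6 = 25 | 2·5+3·5 = 25
A: 1·3+1·0+2·8+2·0 = 19 | 2·8+3·1 = 19
Z: 1·0+1·0+2·2+2·4 = 12 | 2·3+3·2 = 12
Q: 1·5+1·3+2·3+2·5 = 24 | 2·6+3·4 = 24
gcd(1,1,2,2,2,3) = 1

Coefficients: [1, 1, 2, 2, 2, 3]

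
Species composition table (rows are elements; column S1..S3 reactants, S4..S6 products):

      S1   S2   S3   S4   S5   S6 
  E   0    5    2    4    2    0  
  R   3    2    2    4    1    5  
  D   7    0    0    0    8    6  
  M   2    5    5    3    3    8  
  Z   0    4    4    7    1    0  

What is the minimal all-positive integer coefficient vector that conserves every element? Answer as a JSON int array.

E: 6·0+2·5+4·2 = 18 | 3·4+3·2+3·0 = 18
R: 6·3+2·2+4·2 = 30 | 3·4+3·1+3·5 = 30
D: 6·7+2·0+4·0 = 42 | 3·0+3·8+3·6 = 42
M: 6·2+2·5+4·5 = 42 | 3·3+3·3+3·8 = 42
Z: 6·0+2·4+4·4 = 24 | 3·7+3·1+3·0 = 24
gcd(6,2,4,3,3,3) = 1

Coefficients: [6, 2, 4, 3, 3, 3]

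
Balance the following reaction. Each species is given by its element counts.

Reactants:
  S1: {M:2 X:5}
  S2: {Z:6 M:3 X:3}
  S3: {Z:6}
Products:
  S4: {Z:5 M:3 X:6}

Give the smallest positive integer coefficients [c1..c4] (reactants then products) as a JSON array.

Z: 6·0+2·6+3·6 = 30 | 6·5 = 30
M: 6·2+2·3+3·0 = 18 | 6·3 = 18
X: 6·5+2·3+3·0 = 36 | 6·6 = 36
gcd(6,2,3,6) = 1

Coefficients: [6, 2, 3, 6]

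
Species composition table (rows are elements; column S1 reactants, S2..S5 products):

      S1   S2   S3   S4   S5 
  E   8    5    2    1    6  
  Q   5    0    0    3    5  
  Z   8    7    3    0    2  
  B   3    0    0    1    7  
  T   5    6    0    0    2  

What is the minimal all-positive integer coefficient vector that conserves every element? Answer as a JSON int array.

E: 4·8 = 32 | 3·5+3·2+5·1+1·6 = 32
Q: 4·5 = 20 | 3·0+3·0+5·3+1·5 = 20
Z: 4·8 = 32 | 3·7+3·3+5·0+1·2 = 32
B: 4·3 = 12 | 3·0+3·0+5·1+1·7 = 12
T: 4·5 = 20 | 3·6+3·0+5·0+1·2 = 20
gcd(4,3,3,5,1) = 1

Coefficients: [4, 3, 3, 5, 1]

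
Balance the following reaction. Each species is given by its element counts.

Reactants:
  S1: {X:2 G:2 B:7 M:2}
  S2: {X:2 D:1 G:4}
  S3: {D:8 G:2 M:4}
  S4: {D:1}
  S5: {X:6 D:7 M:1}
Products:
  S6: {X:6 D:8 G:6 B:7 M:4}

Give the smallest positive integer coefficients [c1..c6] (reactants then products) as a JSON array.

X: 5·2+4·2+2·0+6·0+2·6 = 30 | 5·6 = 30
D: 5·0+4·1+2·8+6·1+2·7 = 40 | 5·8 = 40
G: 5·2+4·4+2·2+6·0+2·0 = 30 | 5·6 = 30
B: 5·7+4·0+2·0+6·0+2·0 = 35 | 5·7 = 35
M: 5·2+4·0+2·4+6·0+2·1 = 20 | 5·4 = 20
gcd(5,4,2,6,2,5) = 1

Coefficients: [5, 4, 2, 6, 2, 5]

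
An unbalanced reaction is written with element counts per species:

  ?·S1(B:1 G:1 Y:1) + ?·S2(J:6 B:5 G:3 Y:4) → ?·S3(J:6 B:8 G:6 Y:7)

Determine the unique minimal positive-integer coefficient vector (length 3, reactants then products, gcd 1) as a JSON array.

Coefficients: [3, 1, 1]

J: 3·0+1·6 = 6 | 1·6 = 6
B: 3·1+1·5 = 8 | 1·8 = 8
G: 3·1+1·3 = 6 | 1·6 = 6
Y: 3·1+1·4 = 7 | 1·7 = 7
gcd(3,1,1) = 1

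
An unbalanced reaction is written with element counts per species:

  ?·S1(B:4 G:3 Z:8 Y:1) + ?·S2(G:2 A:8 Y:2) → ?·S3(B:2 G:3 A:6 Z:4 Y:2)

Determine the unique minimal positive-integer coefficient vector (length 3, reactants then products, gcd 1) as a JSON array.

Coefficients: [2, 3, 4]

B: 2·4+3·0 = 8 | 4·2 = 8
G: 2·3+3·2 = 12 | 4·3 = 12
A: 2·0+3·8 = 24 | 4·6 = 24
Z: 2·8+3·0 = 16 | 4·4 = 16
Y: 2·1+3·2 = 8 | 4·2 = 8
gcd(2,3,4) = 1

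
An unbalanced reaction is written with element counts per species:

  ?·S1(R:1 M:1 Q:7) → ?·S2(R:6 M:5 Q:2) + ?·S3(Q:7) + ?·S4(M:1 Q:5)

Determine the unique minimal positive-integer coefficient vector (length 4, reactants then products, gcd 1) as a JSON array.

R: 6·1 = 6 | 1·6+5·0+1·0 = 6
M: 6·1 = 6 | 1·5+5·0+1·1 = 6
Q: 6·7 = 42 | 1·2+5·7+1·5 = 42
gcd(6,1,5,1) = 1

Coefficients: [6, 1, 5, 1]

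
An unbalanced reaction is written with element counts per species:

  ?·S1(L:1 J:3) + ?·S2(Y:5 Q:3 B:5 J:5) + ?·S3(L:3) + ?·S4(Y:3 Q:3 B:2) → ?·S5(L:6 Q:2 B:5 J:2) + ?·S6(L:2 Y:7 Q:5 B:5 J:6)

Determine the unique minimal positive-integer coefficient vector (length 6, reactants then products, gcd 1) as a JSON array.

L: 4·1+4·0+4·3+5·0 = 16 | 1·6+5·2 = 16
Y: 4·0+4·5+4·0+5·3 = 35 | 1·0+5·7 = 35
Q: 4·0+4·3+4·0+5·3 = 27 | 1·2+5·5 = 27
B: 4·0+4·5+4·0+5·2 = 30 | 1·5+5·5 = 30
J: 4·3+4·5+4·0+5·0 = 32 | 1·2+5·6 = 32
gcd(4,4,4,5,1,5) = 1

Coefficients: [4, 4, 4, 5, 1, 5]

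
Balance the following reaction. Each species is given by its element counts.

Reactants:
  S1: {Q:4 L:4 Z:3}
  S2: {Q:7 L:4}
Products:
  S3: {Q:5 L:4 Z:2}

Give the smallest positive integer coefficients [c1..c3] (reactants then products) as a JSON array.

Coefficients: [2, 1, 3]

Q: 2·4+1·7 = 15 | 3·5 = 15
L: 2·4+1·4 = 12 | 3·4 = 12
Z: 2·3+1·0 = 6 | 3·2 = 6
gcd(2,1,3) = 1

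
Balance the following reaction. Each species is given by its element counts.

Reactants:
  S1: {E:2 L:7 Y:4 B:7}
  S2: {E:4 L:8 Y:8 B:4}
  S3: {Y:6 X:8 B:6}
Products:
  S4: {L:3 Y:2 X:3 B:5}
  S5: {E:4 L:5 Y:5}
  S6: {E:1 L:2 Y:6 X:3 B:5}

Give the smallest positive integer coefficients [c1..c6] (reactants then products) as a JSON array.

Coefficients: [2, 2, 3, 4, 2, 4]

E: 2·2+2·4+3·0 = 12 | 4·0+2·4+4·1 = 12
L: 2·7+2·8+3·0 = 30 | 4·3+2·5+4·2 = 30
Y: 2·4+2·8+3·6 = 42 | 4·2+2·5+4·6 = 42
X: 2·0+2·0+3·8 = 24 | 4·3+2·0+4·3 = 24
B: 2·7+2·4+3·6 = 40 | 4·5+2·0+4·5 = 40
gcd(2,2,3,4,2,4) = 1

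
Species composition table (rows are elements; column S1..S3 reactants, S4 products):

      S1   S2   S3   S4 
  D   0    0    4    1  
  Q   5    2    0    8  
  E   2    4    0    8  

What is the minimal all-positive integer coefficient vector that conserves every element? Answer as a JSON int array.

Coefficients: [4, 6, 1, 4]

D: 4·0+6·0+1·4 = 4 | 4·1 = 4
Q: 4·5+6·2+1·0 = 32 | 4·8 = 32
E: 4·2+6·4+1·0 = 32 | 4·8 = 32
gcd(4,6,1,4) = 1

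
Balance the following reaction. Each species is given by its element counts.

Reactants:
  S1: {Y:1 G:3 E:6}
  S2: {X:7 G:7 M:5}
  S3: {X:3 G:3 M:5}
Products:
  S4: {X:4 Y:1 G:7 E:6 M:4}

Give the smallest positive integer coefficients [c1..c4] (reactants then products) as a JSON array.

X: 5·0+2·7+2·3 = 20 | 5·4 = 20
Y: 5·1+2·0+2·0 = 5 | 5·1 = 5
G: 5·3+2·7+2·3 = 35 | 5·7 = 35
E: 5·6+2·0+2·0 = 30 | 5·6 = 30
M: 5·0+2·5+2·5 = 20 | 5·4 = 20
gcd(5,2,2,5) = 1

Coefficients: [5, 2, 2, 5]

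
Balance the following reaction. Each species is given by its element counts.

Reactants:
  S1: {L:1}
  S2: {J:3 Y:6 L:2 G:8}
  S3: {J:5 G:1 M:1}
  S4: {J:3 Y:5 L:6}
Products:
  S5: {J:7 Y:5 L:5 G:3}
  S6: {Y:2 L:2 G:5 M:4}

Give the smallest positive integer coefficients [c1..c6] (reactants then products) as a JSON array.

J: 5·0+2·3+4·5+3·3 = 35 | 5·7+1·0 = 35
Y: 5·0+2·6+4·0+3·5 = 27 | 5·5+1·2 = 27
L: 5·1+2·2+4·0+3·6 = 27 | 5·5+1·2 = 27
G: 5·0+2·8+4·1+3·0 = 20 | 5·3+1·5 = 20
M: 5·0+2·0+4·1+3·0 = 4 | 5·0+1·4 = 4
gcd(5,2,4,3,5,1) = 1

Coefficients: [5, 2, 4, 3, 5, 1]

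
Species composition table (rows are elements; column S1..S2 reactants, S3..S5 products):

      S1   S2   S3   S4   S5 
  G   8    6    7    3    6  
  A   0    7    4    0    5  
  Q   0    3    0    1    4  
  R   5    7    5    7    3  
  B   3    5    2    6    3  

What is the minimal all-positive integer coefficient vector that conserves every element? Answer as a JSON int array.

G: 4·8+5·6 = 62 | 5·7+3·3+3·6 = 62
A: 4·0+5·7 = 35 | 5·4+3·0+3·5 = 35
Q: 4·0+5·3 = 15 | 5·0+3·1+3·4 = 15
R: 4·5+5·7 = 55 | 5·5+3·7+3·3 = 55
B: 4·3+5·5 = 37 | 5·2+3·6+3·3 = 37
gcd(4,5,5,3,3) = 1

Coefficients: [4, 5, 5, 3, 3]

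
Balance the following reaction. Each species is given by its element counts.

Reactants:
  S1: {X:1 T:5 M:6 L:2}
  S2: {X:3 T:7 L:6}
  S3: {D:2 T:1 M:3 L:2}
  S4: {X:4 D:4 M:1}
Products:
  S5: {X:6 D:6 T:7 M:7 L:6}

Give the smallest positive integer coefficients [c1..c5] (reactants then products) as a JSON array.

X: 1·1+1·3+2·0+2·4 = 12 | 2·6 = 12
D: 1·0+1·0+2·2+2·4 = 12 | 2·6 = 12
T: 1·5+1·7+2·1+2·0 = 14 | 2·7 = 14
M: 1·6+1·0+2·3+2·1 = 14 | 2·7 = 14
L: 1·2+1·6+2·2+2·0 = 12 | 2·6 = 12
gcd(1,1,2,2,2) = 1

Coefficients: [1, 1, 2, 2, 2]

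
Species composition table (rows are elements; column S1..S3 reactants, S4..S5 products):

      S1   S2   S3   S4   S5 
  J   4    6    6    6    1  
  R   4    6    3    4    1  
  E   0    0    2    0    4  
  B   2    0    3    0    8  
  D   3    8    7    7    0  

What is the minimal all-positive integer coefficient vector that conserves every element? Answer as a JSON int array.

Coefficients: [2, 1, 4, 6, 2]

J: 2·4+1·6+4·6 = 38 | 6·6+2·1 = 38
R: 2·4+1·6+4·3 = 26 | 6·4+2·1 = 26
E: 2·0+1·0+4·2 = 8 | 6·0+2·4 = 8
B: 2·2+1·0+4·3 = 16 | 6·0+2·8 = 16
D: 2·3+1·8+4·7 = 42 | 6·7+2·0 = 42
gcd(2,1,4,6,2) = 1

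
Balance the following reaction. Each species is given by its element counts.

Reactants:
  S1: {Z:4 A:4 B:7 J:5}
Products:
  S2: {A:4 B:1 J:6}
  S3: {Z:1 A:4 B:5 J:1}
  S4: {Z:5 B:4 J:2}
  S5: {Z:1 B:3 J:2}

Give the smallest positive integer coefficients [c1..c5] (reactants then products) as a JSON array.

Coefficients: [5, 2, 3, 3, 2]

Z: 5·4 = 20 | 2·0+3·1+3·5+2·1 = 20
A: 5·4 = 20 | 2·4+3·4+3·0+2·0 = 20
B: 5·7 = 35 | 2·1+3·5+3·4+2·3 = 35
J: 5·5 = 25 | 2·6+3·1+3·2+2·2 = 25
gcd(5,2,3,3,2) = 1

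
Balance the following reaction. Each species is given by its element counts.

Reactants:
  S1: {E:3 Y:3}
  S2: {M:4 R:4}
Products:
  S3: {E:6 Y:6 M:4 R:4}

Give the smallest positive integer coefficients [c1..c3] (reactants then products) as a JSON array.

Coefficients: [2, 1, 1]

E: 2·3+1·0 = 6 | 1·6 = 6
Y: 2·3+1·0 = 6 | 1·6 = 6
M: 2·0+1·4 = 4 | 1·4 = 4
R: 2·0+1·4 = 4 | 1·4 = 4
gcd(2,1,1) = 1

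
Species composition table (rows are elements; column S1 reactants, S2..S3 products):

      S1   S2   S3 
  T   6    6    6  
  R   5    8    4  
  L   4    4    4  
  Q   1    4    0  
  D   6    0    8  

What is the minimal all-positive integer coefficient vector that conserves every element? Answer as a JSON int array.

Coefficients: [4, 1, 3]

T: 4·6 = 24 | 1·6+3·6 = 24
R: 4·5 = 20 | 1·8+3·4 = 20
L: 4·4 = 16 | 1·4+3·4 = 16
Q: 4·1 = 4 | 1·4+3·0 = 4
D: 4·6 = 24 | 1·0+3·8 = 24
gcd(4,1,3) = 1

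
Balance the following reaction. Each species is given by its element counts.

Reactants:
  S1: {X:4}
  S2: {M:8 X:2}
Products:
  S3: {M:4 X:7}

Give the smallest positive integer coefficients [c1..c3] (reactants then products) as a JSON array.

Coefficients: [3, 1, 2]

M: 3·0+1·8 = 8 | 2·4 = 8
X: 3·4+1·2 = 14 | 2·7 = 14
gcd(3,1,2) = 1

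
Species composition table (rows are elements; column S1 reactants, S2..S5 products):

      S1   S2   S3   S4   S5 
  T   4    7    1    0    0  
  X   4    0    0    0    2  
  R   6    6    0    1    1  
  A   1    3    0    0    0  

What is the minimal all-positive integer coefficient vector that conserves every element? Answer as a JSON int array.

T: 3·4 = 12 | 1·7+5·1+6·0+6·0 = 12
X: 3·4 = 12 | 1·0+5·0+6·0+6·2 = 12
R: 3·6 = 18 | 1·6+5·0+6·1+6·1 = 18
A: 3·1 = 3 | 1·3+5·0+6·0+6·0 = 3
gcd(3,1,5,6,6) = 1

Coefficients: [3, 1, 5, 6, 6]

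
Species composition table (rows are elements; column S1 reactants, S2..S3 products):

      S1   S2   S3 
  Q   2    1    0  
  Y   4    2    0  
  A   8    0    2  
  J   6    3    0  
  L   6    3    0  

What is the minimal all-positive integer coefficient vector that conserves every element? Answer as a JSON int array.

Q: 1·2 = 2 | 2·1+4·0 = 2
Y: 1·4 = 4 | 2·2+4·0 = 4
A: 1·8 = 8 | 2·0+4·2 = 8
J: 1·6 = 6 | 2·3+4·0 = 6
L: 1·6 = 6 | 2·3+4·0 = 6
gcd(1,2,4) = 1

Coefficients: [1, 2, 4]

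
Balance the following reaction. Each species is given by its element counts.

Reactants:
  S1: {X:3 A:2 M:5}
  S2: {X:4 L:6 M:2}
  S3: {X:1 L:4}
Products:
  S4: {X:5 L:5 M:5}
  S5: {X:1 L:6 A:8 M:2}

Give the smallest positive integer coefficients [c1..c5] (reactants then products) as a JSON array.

X: 4·3+1·4+5·1 = 21 | 4·5+1·1 = 21
L: 4·0+1·6+5·4 = 26 | 4·5+1·6 = 26
A: 4·2+1·0+5·0 = 8 | 4·0+1·8 = 8
M: 4·5+1·2+5·0 = 22 | 4·5+1·2 = 22
gcd(4,1,5,4,1) = 1

Coefficients: [4, 1, 5, 4, 1]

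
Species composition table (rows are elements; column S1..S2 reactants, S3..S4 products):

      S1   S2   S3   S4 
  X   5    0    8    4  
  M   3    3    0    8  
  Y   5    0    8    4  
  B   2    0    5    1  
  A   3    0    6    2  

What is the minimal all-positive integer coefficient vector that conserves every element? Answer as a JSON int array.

X: 4·5+4·0 = 20 | 1·8+3·4 = 20
M: 4·3+4·3 = 24 | 1·0+3·8 = 24
Y: 4·5+4·0 = 20 | 1·8+3·4 = 20
B: 4·2+4·0 = 8 | 1·5+3·1 = 8
A: 4·3+4·0 = 12 | 1·6+3·2 = 12
gcd(4,4,1,3) = 1

Coefficients: [4, 4, 1, 3]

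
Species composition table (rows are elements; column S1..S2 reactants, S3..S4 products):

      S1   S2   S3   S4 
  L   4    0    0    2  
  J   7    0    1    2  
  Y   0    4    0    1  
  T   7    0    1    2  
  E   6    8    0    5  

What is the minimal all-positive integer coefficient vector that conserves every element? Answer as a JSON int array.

Coefficients: [2, 1, 6, 4]

L: 2·4+1·0 = 8 | 6·0+4·2 = 8
J: 2·7+1·0 = 14 | 6·1+4·2 = 14
Y: 2·0+1·4 = 4 | 6·0+4·1 = 4
T: 2·7+1·0 = 14 | 6·1+4·2 = 14
E: 2·6+1·8 = 20 | 6·0+4·5 = 20
gcd(2,1,6,4) = 1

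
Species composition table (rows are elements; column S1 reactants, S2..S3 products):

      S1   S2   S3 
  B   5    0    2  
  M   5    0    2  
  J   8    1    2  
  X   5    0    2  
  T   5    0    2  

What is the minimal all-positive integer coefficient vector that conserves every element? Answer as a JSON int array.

Coefficients: [2, 6, 5]

B: 2·5 = 10 | 6·0+5·2 = 10
M: 2·5 = 10 | 6·0+5·2 = 10
J: 2·8 = 16 | 6·1+5·2 = 16
X: 2·5 = 10 | 6·0+5·2 = 10
T: 2·5 = 10 | 6·0+5·2 = 10
gcd(2,6,5) = 1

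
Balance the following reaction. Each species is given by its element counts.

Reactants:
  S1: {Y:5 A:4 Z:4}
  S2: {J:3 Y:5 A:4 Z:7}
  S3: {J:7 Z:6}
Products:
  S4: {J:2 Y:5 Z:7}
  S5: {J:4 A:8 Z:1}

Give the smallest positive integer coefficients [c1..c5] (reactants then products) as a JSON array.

Coefficients: [5, 1, 3, 6, 3]

J: 5·0+1·3+3·7 = 24 | 6·2+3·4 = 24
Y: 5·5+1·5+3·0 = 30 | 6·5+3·0 = 30
A: 5·4+1·4+3·0 = 24 | 6·0+3·8 = 24
Z: 5·4+1·7+3·6 = 45 | 6·7+3·1 = 45
gcd(5,1,3,6,3) = 1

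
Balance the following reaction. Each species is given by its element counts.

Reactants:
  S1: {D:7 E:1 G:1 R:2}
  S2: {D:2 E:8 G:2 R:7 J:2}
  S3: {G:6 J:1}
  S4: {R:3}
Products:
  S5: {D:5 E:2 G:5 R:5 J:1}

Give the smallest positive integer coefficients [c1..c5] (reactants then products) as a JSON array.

Coefficients: [4, 1, 4, 5, 6]

D: 4·7+1·2+4·0+5·0 = 30 | 6·5 = 30
E: 4·1+1·8+4·0+5·0 = 12 | 6·2 = 12
G: 4·1+1·2+4·6+5·0 = 30 | 6·5 = 30
R: 4·2+1·7+4·0+5·3 = 30 | 6·5 = 30
J: 4·0+1·2+4·1+5·0 = 6 | 6·1 = 6
gcd(4,1,4,5,6) = 1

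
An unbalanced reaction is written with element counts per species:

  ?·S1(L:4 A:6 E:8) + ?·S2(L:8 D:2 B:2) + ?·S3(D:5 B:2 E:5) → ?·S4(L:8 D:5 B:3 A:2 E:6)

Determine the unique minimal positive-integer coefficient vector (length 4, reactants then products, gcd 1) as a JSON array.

Coefficients: [2, 5, 4, 6]

L: 2·4+5·8+4·0 = 48 | 6·8 = 48
D: 2·0+5·2+4·5 = 30 | 6·5 = 30
B: 2·0+5·2+4·2 = 18 | 6·3 = 18
A: 2·6+5·0+4·0 = 12 | 6·2 = 12
E: 2·8+5·0+4·5 = 36 | 6·6 = 36
gcd(2,5,4,6) = 1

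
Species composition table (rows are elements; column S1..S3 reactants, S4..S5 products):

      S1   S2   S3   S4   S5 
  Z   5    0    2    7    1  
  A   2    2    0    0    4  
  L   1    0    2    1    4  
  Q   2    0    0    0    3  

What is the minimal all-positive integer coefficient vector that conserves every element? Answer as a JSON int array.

Coefficients: [3, 1, 4, 3, 2]

Z: 3·5+1·0+4·2 = 23 | 3·7+2·1 = 23
A: 3·2+1·2+4·0 = 8 | 3·0+2·4 = 8
L: 3·1+1·0+4·2 = 11 | 3·1+2·4 = 11
Q: 3·2+1·0+4·0 = 6 | 3·0+2·3 = 6
gcd(3,1,4,3,2) = 1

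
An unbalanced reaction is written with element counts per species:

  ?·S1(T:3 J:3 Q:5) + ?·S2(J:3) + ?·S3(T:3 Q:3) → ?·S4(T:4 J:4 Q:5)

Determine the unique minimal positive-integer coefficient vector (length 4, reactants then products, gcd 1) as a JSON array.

T: 3·3+5·0+5·3 = 24 | 6·4 = 24
J: 3·3+5·3+5·0 = 24 | 6·4 = 24
Q: 3·5+5·0+5·3 = 30 | 6·5 = 30
gcd(3,5,5,6) = 1

Coefficients: [3, 5, 5, 6]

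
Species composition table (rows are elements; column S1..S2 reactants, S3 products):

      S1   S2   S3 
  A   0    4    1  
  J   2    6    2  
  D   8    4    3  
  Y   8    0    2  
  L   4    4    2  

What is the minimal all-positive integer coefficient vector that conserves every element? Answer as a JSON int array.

Coefficients: [1, 1, 4]

A: 1·0+1·4 = 4 | 4·1 = 4
J: 1·2+1·6 = 8 | 4·2 = 8
D: 1·8+1·4 = 12 | 4·3 = 12
Y: 1·8+1·0 = 8 | 4·2 = 8
L: 1·4+1·4 = 8 | 4·2 = 8
gcd(1,1,4) = 1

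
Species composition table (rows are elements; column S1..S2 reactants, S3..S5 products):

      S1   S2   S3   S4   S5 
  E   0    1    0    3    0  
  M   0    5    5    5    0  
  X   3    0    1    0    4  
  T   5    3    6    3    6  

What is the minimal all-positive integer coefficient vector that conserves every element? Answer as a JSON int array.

Coefficients: [6, 3, 2, 1, 4]

E: 6·0+3·1 = 3 | 2·0+1·3+4·0 = 3
M: 6·0+3·5 = 15 | 2·5+1·5+4·0 = 15
X: 6·3+3·0 = 18 | 2·1+1·0+4·4 = 18
T: 6·5+3·3 = 39 | 2·6+1·3+4·6 = 39
gcd(6,3,2,1,4) = 1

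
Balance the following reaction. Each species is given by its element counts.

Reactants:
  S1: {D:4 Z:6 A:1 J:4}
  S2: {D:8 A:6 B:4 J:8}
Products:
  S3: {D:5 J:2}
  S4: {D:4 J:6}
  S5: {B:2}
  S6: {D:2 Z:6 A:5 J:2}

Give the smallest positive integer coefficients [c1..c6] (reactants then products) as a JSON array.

Coefficients: [3, 2, 2, 3, 4, 3]

D: 3·4+2·8 = 28 | 2·5+3·4+4·0+3·2 = 28
Z: 3·6+2·0 = 18 | 2·0+3·0+4·0+3·6 = 18
A: 3·1+2·6 = 15 | 2·0+3·0+4·0+3·5 = 15
B: 3·0+2·4 = 8 | 2·0+3·0+4·2+3·0 = 8
J: 3·4+2·8 = 28 | 2·2+3·6+4·0+3·2 = 28
gcd(3,2,2,3,4,3) = 1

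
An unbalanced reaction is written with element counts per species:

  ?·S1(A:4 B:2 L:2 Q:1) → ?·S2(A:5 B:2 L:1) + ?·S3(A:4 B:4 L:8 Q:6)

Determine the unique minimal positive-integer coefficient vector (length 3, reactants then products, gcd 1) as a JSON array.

Coefficients: [6, 4, 1]

A: 6·4 = 24 | 4·5+1·4 = 24
B: 6·2 = 12 | 4·2+1·4 = 12
L: 6·2 = 12 | 4·1+1·8 = 12
Q: 6·1 = 6 | 4·0+1·6 = 6
gcd(6,4,1) = 1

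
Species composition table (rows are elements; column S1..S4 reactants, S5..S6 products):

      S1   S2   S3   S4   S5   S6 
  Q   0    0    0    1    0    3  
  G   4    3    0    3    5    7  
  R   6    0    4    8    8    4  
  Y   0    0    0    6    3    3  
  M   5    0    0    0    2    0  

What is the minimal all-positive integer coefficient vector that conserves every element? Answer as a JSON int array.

Coefficients: [2, 5, 2, 3, 5, 1]

Q: 2·0+5·0+2·0+3·1 = 3 | 5·0+1·3 = 3
G: 2·4+5·3+2·0+3·3 = 32 | 5·5+1·7 = 32
R: 2·6+5·0+2·4+3·8 = 44 | 5·8+1·4 = 44
Y: 2·0+5·0+2·0+3·6 = 18 | 5·3+1·3 = 18
M: 2·5+5·0+2·0+3·0 = 10 | 5·2+1·0 = 10
gcd(2,5,2,3,5,1) = 1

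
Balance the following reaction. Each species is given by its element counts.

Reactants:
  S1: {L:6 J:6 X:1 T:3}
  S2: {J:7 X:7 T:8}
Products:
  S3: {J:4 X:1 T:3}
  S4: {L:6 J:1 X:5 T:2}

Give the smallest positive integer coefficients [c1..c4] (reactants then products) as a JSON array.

Coefficients: [1, 1, 3, 1]

L: 1·6+1·0 = 6 | 3·0+1·6 = 6
J: 1·6+1·7 = 13 | 3·4+1·1 = 13
X: 1·1+1·7 = 8 | 3·1+1·5 = 8
T: 1·3+1·8 = 11 | 3·3+1·2 = 11
gcd(1,1,3,1) = 1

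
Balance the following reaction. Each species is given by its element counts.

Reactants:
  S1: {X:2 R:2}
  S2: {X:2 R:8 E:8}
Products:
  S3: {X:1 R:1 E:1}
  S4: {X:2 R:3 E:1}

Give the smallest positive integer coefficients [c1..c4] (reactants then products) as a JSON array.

X: 6·2+1·2 = 14 | 2·1+6·2 = 14
R: 6·2+1·8 = 20 | 2·1+6·3 = 20
E: 6·0+1·8 = 8 | 2·1+6·1 = 8
gcd(6,1,2,6) = 1

Coefficients: [6, 1, 2, 6]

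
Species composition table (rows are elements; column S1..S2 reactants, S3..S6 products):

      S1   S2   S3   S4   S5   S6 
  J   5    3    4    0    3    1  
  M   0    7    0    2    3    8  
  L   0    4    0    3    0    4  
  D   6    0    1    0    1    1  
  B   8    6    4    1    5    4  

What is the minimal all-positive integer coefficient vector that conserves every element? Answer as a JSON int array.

J: 1·5+4·3 = 17 | 1·4+4·0+4·3+1·1 = 17
M: 1·0+4·7 = 28 | 1·0+4·2+4·3+1·8 = 28
L: 1·0+4·4 = 16 | 1·0+4·3+4·0+1·4 = 16
D: 1·6+4·0 = 6 | 1·1+4·0+4·1+1·1 = 6
B: 1·8+4·6 = 32 | 1·4+4·1+4·5+1·4 = 32
gcd(1,4,1,4,4,1) = 1

Coefficients: [1, 4, 1, 4, 4, 1]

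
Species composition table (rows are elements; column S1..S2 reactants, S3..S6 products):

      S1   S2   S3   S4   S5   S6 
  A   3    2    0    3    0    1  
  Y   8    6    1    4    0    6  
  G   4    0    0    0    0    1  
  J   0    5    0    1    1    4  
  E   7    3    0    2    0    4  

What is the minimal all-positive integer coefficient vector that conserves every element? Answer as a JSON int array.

Coefficients: [1, 5, 2, 3, 6, 4]

A: 1·3+5·2 = 13 | 2·0+3·3+6·0+4·1 = 13
Y: 1·8+5·6 = 38 | 2·1+3·4+6·0+4·6 = 38
G: 1·4+5·0 = 4 | 2·0+3·0+6·0+4·1 = 4
J: 1·0+5·5 = 25 | 2·0+3·1+6·1+4·4 = 25
E: 1·7+5·3 = 22 | 2·0+3·2+6·0+4·4 = 22
gcd(1,5,2,3,6,4) = 1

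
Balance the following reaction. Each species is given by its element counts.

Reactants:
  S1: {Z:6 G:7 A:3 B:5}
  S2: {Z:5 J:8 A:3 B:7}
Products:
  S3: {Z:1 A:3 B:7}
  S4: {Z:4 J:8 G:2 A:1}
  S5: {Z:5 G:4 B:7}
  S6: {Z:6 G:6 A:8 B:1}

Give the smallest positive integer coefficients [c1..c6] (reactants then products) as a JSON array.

Coefficients: [6, 5, 4, 5, 5, 2]

Z: 6·6+5·5 = 61 | 4·1+5·4+5·5+2·6 = 61
J: 6·0+5·8 = 40 | 4·0+5·8+5·0+2·0 = 40
G: 6·7+5·0 = 42 | 4·0+5·2+5·4+2·6 = 42
A: 6·3+5·3 = 33 | 4·3+5·1+5·0+2·8 = 33
B: 6·5+5·7 = 65 | 4·7+5·0+5·7+2·1 = 65
gcd(6,5,4,5,5,2) = 1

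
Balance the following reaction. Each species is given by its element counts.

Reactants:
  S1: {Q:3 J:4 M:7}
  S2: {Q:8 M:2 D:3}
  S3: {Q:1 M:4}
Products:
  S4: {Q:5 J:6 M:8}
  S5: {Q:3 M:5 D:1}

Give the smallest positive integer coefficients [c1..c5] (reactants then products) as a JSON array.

Coefficients: [3, 1, 2, 2, 3]

Q: 3·3+1·8+2·1 = 19 | 2·5+3·3 = 19
J: 3·4+1·0+2·0 = 12 | 2·6+3·0 = 12
M: 3·7+1·2+2·4 = 31 | 2·8+3·5 = 31
D: 3·0+1·3+2·0 = 3 | 2·0+3·1 = 3
gcd(3,1,2,2,3) = 1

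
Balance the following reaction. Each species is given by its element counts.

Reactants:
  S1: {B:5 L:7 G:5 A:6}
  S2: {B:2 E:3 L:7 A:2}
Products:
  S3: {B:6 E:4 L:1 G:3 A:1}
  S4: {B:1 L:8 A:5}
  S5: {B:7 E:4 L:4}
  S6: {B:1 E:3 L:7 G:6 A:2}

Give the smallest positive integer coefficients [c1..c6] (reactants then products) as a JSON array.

B: 3·5+6·2 = 27 | 1·6+5·1+2·7+2·1 = 27
E: 3·0+6·3 = 18 | 1·4+5·0+2·4+2·3 = 18
L: 3·7+6·7 = 63 | 1·1+5·8+2·4+2·7 = 63
G: 3·5+6·0 = 15 | 1·3+5·0+2·0+2·6 = 15
A: 3·6+6·2 = 30 | 1·1+5·5+2·0+2·2 = 30
gcd(3,6,1,5,2,2) = 1

Coefficients: [3, 6, 1, 5, 2, 2]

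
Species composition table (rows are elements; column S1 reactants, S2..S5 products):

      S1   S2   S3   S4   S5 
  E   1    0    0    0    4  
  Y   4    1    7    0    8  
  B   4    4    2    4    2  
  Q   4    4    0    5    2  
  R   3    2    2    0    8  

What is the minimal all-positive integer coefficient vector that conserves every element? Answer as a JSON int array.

E: 4·1 = 4 | 1·0+1·0+2·0+1·4 = 4
Y: 4·4 = 16 | 1·1+1·7+2·0+1·8 = 16
B: 4·4 = 16 | 1·4+1·2+2·4+1·2 = 16
Q: 4·4 = 16 | 1·4+1·0+2·5+1·2 = 16
R: 4·3 = 12 | 1·2+1·2+2·0+1·8 = 12
gcd(4,1,1,2,1) = 1

Coefficients: [4, 1, 1, 2, 1]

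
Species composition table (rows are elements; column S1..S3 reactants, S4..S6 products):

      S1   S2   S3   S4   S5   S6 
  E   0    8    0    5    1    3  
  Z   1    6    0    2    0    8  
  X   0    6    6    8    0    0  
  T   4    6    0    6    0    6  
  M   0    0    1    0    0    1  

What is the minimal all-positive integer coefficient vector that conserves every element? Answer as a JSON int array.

E: 6·0+5·8+3·0 = 40 | 6·5+1·1+3·3 = 40
Z: 6·1+5·6+3·0 = 36 | 6·2+1·0+3·8 = 36
X: 6·0+5·6+3·6 = 48 | 6·8+1·0+3·0 = 48
T: 6·4+5·6+3·0 = 54 | 6·6+1·0+3·6 = 54
M: 6·0+5·0+3·1 = 3 | 6·0+1·0+3·1 = 3
gcd(6,5,3,6,1,3) = 1

Coefficients: [6, 5, 3, 6, 1, 3]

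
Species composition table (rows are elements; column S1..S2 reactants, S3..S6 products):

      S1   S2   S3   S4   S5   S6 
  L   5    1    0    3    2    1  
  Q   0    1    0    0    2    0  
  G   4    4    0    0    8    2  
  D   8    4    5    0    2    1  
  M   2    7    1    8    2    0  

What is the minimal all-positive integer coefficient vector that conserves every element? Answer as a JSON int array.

Coefficients: [3, 4, 6, 3, 2, 6]

L: 3·5+4·1 = 19 | 6·0+3·3+2·2+6·1 = 19
Q: 3·0+4·1 = 4 | 6·0+3·0+2·2+6·0 = 4
G: 3·4+4·4 = 28 | 6·0+3·0+2·8+6·2 = 28
D: 3·8+4·4 = 40 | 6·5+3·0+2·2+6·1 = 40
M: 3·2+4·7 = 34 | 6·1+3·8+2·2+6·0 = 34
gcd(3,4,6,3,2,6) = 1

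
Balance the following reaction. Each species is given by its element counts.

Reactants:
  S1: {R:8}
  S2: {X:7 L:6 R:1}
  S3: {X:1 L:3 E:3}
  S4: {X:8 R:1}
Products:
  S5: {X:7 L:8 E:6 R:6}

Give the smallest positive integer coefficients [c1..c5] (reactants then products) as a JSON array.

Coefficients: [2, 1, 6, 1, 3]

X: 2·0+1·7+6·1+1·8 = 21 | 3·7 = 21
L: 2·0+1·6+6·3+1·0 = 24 | 3·8 = 24
E: 2·0+1·0+6·3+1·0 = 18 | 3·6 = 18
R: 2·8+1·1+6·0+1·1 = 18 | 3·6 = 18
gcd(2,1,6,1,3) = 1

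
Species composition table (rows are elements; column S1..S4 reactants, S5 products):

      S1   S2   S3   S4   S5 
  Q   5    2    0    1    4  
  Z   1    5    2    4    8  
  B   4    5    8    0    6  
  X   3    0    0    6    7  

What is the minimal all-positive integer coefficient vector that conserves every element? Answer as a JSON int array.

Q: 2·5+4·2+1·0+6·1 = 24 | 6·4 = 24
Z: 2·1+4·5+1·2+6·4 = 48 | 6·8 = 48
B: 2·4+4·5+1·8+6·0 = 36 | 6·6 = 36
X: 2·3+4·0+1·0+6·6 = 42 | 6·7 = 42
gcd(2,4,1,6,6) = 1

Coefficients: [2, 4, 1, 6, 6]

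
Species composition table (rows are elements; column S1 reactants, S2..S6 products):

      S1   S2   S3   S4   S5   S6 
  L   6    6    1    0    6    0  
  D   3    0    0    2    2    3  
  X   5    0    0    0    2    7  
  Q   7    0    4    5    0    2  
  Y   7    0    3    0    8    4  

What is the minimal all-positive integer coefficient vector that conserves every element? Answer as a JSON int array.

Coefficients: [6, 4, 6, 2, 1, 4]

L: 6·6 = 36 | 4·6+6·1+2·0+1·6+4·0 = 36
D: 6·3 = 18 | 4·0+6·0+2·2+1·2+4·3 = 18
X: 6·5 = 30 | 4·0+6·0+2·0+1·2+4·7 = 30
Q: 6·7 = 42 | 4·0+6·4+2·5+1·0+4·2 = 42
Y: 6·7 = 42 | 4·0+6·3+2·0+1·8+4·4 = 42
gcd(6,4,6,2,1,4) = 1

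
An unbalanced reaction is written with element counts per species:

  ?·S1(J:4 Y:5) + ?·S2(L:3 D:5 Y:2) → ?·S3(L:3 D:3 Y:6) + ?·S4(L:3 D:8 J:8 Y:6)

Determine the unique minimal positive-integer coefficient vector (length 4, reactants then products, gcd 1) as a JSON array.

L: 4·0+5·3 = 15 | 3·3+2·3 = 15
D: 4·0+5·5 = 25 | 3·3+2·8 = 25
J: 4·4+5·0 = 16 | 3·0+2·8 = 16
Y: 4·5+5·2 = 30 | 3·6+2·6 = 30
gcd(4,5,3,2) = 1

Coefficients: [4, 5, 3, 2]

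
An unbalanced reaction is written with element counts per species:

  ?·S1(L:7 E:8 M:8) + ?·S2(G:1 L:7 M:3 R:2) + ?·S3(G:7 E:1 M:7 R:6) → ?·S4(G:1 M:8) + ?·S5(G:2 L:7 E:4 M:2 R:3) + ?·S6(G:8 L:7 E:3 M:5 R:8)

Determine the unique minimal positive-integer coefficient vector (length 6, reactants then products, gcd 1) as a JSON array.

Coefficients: [3, 4, 3, 5, 6, 1]

G: 3·0+4·1+3·7 = 25 | 5·1+6·2+1·8 = 25
L: 3·7+4·7+3·0 = 49 | 5·0+6·7+1·7 = 49
E: 3·8+4·0+3·1 = 27 | 5·0+6·4+1·3 = 27
M: 3·8+4·3+3·7 = 57 | 5·8+6·2+1·5 = 57
R: 3·0+4·2+3·6 = 26 | 5·0+6·3+1·8 = 26
gcd(3,4,3,5,6,1) = 1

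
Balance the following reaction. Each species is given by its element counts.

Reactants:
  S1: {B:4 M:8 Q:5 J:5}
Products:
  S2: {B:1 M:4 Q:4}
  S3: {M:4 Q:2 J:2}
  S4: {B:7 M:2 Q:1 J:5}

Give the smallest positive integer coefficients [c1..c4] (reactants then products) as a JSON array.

B: 4·4 = 16 | 2·1+5·0+2·7 = 16
M: 4·8 = 32 | 2·4+5·4+2·2 = 32
Q: 4·5 = 20 | 2·4+5·2+2·1 = 20
J: 4·5 = 20 | 2·0+5·2+2·5 = 20
gcd(4,2,5,2) = 1

Coefficients: [4, 2, 5, 2]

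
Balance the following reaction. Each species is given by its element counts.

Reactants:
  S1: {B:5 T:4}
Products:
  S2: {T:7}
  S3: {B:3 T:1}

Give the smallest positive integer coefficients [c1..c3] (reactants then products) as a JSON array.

B: 3·5 = 15 | 1·0+5·3 = 15
T: 3·4 = 12 | 1·7+5·1 = 12
gcd(3,1,5) = 1

Coefficients: [3, 1, 5]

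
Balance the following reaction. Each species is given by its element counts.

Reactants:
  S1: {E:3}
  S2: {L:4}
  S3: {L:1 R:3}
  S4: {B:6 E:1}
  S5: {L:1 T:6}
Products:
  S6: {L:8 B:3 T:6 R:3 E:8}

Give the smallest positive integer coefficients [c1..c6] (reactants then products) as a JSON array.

Coefficients: [5, 3, 2, 1, 2, 2]

L: 5·0+3·4+2·1+1·0+2·1 = 16 | 2·8 = 16
B: 5·0+3·0+2·0+1·6+2·0 = 6 | 2·3 = 6
T: 5·0+3·0+2·0+1·0+2·6 = 12 | 2·6 = 12
R: 5·0+3·0+2·3+1·0+2·0 = 6 | 2·3 = 6
E: 5·3+3·0+2·0+1·1+2·0 = 16 | 2·8 = 16
gcd(5,3,2,1,2,2) = 1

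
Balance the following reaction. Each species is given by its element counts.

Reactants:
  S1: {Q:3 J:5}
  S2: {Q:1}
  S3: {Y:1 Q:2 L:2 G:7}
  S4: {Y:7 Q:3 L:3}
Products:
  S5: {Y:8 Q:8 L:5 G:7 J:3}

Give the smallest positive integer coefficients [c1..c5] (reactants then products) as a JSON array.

Coefficients: [3, 6, 5, 5, 5]

Y: 3·0+6·0+5·1+5·7 = 40 | 5·8 = 40
Q: 3·3+6·1+5·2+5·3 = 40 | 5·8 = 40
L: 3·0+6·0+5·2+5·3 = 25 | 5·5 = 25
G: 3·0+6·0+5·7+5·0 = 35 | 5·7 = 35
J: 3·5+6·0+5·0+5·0 = 15 | 5·3 = 15
gcd(3,6,5,5,5) = 1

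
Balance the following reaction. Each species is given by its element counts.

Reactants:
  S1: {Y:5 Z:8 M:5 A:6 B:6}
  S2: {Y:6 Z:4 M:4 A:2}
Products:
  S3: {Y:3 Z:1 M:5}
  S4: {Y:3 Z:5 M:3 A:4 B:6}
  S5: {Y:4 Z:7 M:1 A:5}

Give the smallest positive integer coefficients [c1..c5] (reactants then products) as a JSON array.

Coefficients: [4, 1, 2, 4, 2]

Y: 4·5+1·6 = 26 | 2·3+4·3+2·4 = 26
Z: 4·8+1·4 = 36 | 2·1+4·5+2·7 = 36
M: 4·5+1·4 = 24 | 2·5+4·3+2·1 = 24
A: 4·6+1·2 = 26 | 2·0+4·4+2·5 = 26
B: 4·6+1·0 = 24 | 2·0+4·6+2·0 = 24
gcd(4,1,2,4,2) = 1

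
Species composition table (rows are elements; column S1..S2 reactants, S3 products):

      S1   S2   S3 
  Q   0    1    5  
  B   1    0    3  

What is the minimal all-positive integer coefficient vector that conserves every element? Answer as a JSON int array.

Q: 3·0+5·1 = 5 | 1·5 = 5
B: 3·1+5·0 = 3 | 1·3 = 3
gcd(3,5,1) = 1

Coefficients: [3, 5, 1]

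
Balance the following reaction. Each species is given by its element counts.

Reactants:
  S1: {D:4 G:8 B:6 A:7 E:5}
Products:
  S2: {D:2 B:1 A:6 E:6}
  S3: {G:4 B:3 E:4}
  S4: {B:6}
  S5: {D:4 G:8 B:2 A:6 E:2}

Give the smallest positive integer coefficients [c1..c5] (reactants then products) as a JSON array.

D: 6·4 = 24 | 2·2+2·0+3·0+5·4 = 24
G: 6·8 = 48 | 2·0+2·4+3·0+5·8 = 48
B: 6·6 = 36 | 2·1+2·3+3·6+5·2 = 36
A: 6·7 = 42 | 2·6+2·0+3·0+5·6 = 42
E: 6·5 = 30 | 2·6+2·4+3·0+5·2 = 30
gcd(6,2,2,3,5) = 1

Coefficients: [6, 2, 2, 3, 5]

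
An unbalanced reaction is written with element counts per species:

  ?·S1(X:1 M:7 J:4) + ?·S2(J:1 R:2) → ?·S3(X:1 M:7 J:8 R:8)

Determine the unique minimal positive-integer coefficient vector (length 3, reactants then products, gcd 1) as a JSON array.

Coefficients: [1, 4, 1]

X: 1·1+4·0 = 1 | 1·1 = 1
M: 1·7+4·0 = 7 | 1·7 = 7
J: 1·4+4·1 = 8 | 1·8 = 8
R: 1·0+4·2 = 8 | 1·8 = 8
gcd(1,4,1) = 1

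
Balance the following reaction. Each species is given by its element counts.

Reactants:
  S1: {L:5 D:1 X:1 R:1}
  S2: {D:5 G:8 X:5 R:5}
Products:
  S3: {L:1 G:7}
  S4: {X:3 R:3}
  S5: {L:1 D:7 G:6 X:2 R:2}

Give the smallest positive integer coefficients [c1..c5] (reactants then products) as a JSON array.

Coefficients: [1, 4, 2, 5, 3]

L: 1·5+4·0 = 5 | 2·1+5·0+3·1 = 5
D: 1·1+4·5 = 21 | 2·0+5·0+3·7 = 21
G: 1·0+4·8 = 32 | 2·7+5·0+3·6 = 32
X: 1·1+4·5 = 21 | 2·0+5·3+3·2 = 21
R: 1·1+4·5 = 21 | 2·0+5·3+3·2 = 21
gcd(1,4,2,5,3) = 1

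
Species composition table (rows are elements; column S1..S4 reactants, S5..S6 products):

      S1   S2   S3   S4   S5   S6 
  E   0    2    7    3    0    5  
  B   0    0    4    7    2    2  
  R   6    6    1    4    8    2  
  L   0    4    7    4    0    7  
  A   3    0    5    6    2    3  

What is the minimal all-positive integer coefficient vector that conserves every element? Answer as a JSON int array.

E: 2·0+5·2+2·7+2·3 = 30 | 5·0+6·5 = 30
B: 2·0+5·0+2·4+2·7 = 22 | 5·2+6·2 = 22
R: 2·6+5·6+2·1+2·4 = 52 | 5·8+6·2 = 52
L: 2·0+5·4+2·7+2·4 = 42 | 5·0+6·7 = 42
A: 2·3+5·0+2·5+2·6 = 28 | 5·2+6·3 = 28
gcd(2,5,2,2,5,6) = 1

Coefficients: [2, 5, 2, 2, 5, 6]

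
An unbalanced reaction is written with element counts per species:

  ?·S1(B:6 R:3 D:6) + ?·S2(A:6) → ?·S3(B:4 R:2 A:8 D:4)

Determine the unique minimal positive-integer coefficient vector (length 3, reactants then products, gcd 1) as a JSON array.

B: 2·6+4·0 = 12 | 3·4 = 12
R: 2·3+4·0 = 6 | 3·2 = 6
A: 2·0+4·6 = 24 | 3·8 = 24
D: 2·6+4·0 = 12 | 3·4 = 12
gcd(2,4,3) = 1

Coefficients: [2, 4, 3]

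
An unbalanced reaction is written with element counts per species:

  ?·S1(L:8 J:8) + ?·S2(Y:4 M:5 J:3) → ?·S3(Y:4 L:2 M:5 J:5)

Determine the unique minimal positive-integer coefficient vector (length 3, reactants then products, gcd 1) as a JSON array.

Y: 1·0+4·4 = 16 | 4·4 = 16
L: 1·8+4·0 = 8 | 4·2 = 8
M: 1·0+4·5 = 20 | 4·5 = 20
J: 1·8+4·3 = 20 | 4·5 = 20
gcd(1,4,4) = 1

Coefficients: [1, 4, 4]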